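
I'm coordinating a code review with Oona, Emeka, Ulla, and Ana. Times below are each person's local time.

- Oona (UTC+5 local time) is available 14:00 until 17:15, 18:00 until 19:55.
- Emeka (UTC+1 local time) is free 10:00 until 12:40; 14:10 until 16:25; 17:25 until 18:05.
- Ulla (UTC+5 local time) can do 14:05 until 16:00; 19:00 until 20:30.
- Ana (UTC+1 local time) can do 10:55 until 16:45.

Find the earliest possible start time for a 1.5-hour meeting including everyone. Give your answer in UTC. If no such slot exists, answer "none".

Oona in UTC: 09:00-12:15, 13:00-14:55 (subtract 5h to convert from UTC+5).
Emeka in UTC: 09:00-11:40, 13:10-15:25, 16:25-17:05 (subtract 1h to convert from UTC+1).
Ulla in UTC: 09:05-11:00, 14:00-15:30 (subtract 5h to convert from UTC+5).
Ana in UTC: 09:55-15:45 (subtract 1h to convert from UTC+1).
Oona ∩ Emeka: 09:00-11:40, 13:10-14:55.
Oona ∩ Emeka ∩ Ulla: 09:05-11:00, 14:00-14:55.
Oona ∩ Emeka ∩ Ulla ∩ Ana: 09:55-11:00, 14:00-14:55.
No common window is at least 90 minutes long.

none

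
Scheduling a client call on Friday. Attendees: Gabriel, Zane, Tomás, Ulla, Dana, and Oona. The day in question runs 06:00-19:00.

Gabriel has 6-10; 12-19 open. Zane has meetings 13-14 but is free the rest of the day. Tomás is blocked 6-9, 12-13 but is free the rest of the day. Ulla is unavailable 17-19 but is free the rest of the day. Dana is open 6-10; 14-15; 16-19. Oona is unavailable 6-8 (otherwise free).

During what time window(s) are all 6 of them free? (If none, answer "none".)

Gabriel free: 06:00-10:00, 12:00-19:00.
Zane free: 06:00-13:00, 14:00-19:00 (invert busy blocks within the working day).
Tomás free: 09:00-12:00, 13:00-19:00 (invert busy blocks within the working day).
Ulla free: 06:00-17:00 (invert busy blocks within the working day).
Dana free: 06:00-10:00, 14:00-15:00, 16:00-19:00.
Oona free: 08:00-19:00 (invert busy blocks within the working day).
Gabriel ∩ Zane: 06:00-10:00, 12:00-13:00, 14:00-19:00.
Gabriel ∩ Zane ∩ Tomás: 09:00-10:00, 14:00-19:00.
Gabriel ∩ Zane ∩ Tomás ∩ Ulla: 09:00-10:00, 14:00-17:00.
Gabriel ∩ Zane ∩ Tomás ∩ Ulla ∩ Dana: 09:00-10:00, 14:00-15:00, 16:00-17:00.
Gabriel ∩ Zane ∩ Tomás ∩ Ulla ∩ Dana ∩ Oona: 09:00-10:00, 14:00-15:00, 16:00-17:00.
So the common availability across everyone is 09:00-10:00, 14:00-15:00, 16:00-17:00.

09:00-10:00, 14:00-15:00, 16:00-17:00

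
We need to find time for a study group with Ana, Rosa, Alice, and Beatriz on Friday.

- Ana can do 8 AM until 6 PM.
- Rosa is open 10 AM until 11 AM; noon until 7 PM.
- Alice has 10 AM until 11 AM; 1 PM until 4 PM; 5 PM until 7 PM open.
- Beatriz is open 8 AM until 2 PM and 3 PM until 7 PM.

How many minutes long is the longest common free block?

Ana ∩ Rosa: 10:00-11:00, 12:00-18:00.
Ana ∩ Rosa ∩ Alice: 10:00-11:00, 13:00-16:00, 17:00-18:00.
Ana ∩ Rosa ∩ Alice ∩ Beatriz: 10:00-11:00, 13:00-14:00, 15:00-16:00, 17:00-18:00.
The longest is 10:00-11:00 at 60 minutes.

60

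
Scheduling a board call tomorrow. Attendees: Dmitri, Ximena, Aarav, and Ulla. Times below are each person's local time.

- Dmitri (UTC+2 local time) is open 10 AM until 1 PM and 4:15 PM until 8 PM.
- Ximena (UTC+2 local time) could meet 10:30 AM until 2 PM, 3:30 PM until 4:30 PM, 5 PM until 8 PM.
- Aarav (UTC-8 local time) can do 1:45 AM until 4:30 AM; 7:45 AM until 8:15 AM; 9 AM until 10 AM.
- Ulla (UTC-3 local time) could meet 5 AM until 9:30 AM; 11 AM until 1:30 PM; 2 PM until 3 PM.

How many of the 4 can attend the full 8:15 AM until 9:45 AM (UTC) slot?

2

Dmitri in UTC: 08:00-11:00, 14:15-18:00 (subtract 2h to convert from UTC+2).
Ximena in UTC: 08:30-12:00, 13:30-14:30, 15:00-18:00 (subtract 2h to convert from UTC+2).
Aarav in UTC: 09:45-12:30, 15:45-16:15, 17:00-18:00 (add 8h to convert from UTC-8).
Ulla in UTC: 08:00-12:30, 14:00-16:30, 17:00-18:00 (add 3h to convert from UTC-3).
Dmitri and Ulla can make the full 08:15-09:45 slot — that's 2.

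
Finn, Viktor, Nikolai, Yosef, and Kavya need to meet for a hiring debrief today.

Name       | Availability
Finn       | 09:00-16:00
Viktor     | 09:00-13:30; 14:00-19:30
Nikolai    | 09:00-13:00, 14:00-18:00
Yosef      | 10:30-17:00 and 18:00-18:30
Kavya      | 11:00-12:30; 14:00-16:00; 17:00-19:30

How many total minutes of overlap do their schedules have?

210

Finn ∩ Viktor: 09:00-13:30, 14:00-16:00.
Finn ∩ Viktor ∩ Nikolai: 09:00-13:00, 14:00-16:00.
Finn ∩ Viktor ∩ Nikolai ∩ Yosef: 10:30-13:00, 14:00-16:00.
Finn ∩ Viktor ∩ Nikolai ∩ Yosef ∩ Kavya: 11:00-12:30, 14:00-16:00.
Those are the intersection windows.
Summing the common windows: 90 + 120 = 210 minutes.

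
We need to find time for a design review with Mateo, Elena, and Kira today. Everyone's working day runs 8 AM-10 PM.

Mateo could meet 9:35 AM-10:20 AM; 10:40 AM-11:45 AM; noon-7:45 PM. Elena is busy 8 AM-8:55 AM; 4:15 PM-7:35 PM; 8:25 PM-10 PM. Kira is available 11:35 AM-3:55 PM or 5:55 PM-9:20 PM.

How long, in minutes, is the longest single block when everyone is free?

Mateo free: 09:35-10:20, 10:40-11:45, 12:00-19:45.
Elena free: 08:55-16:15, 19:35-20:25 (invert busy blocks within the working day).
Kira free: 11:35-15:55, 17:55-21:20.
Mateo ∩ Elena: 09:35-10:20, 10:40-11:45, 12:00-16:15, 19:35-19:45.
Mateo ∩ Elena ∩ Kira: 11:35-11:45, 12:00-15:55, 19:35-19:45.
The longest is 12:00-15:55 at 235 minutes.

235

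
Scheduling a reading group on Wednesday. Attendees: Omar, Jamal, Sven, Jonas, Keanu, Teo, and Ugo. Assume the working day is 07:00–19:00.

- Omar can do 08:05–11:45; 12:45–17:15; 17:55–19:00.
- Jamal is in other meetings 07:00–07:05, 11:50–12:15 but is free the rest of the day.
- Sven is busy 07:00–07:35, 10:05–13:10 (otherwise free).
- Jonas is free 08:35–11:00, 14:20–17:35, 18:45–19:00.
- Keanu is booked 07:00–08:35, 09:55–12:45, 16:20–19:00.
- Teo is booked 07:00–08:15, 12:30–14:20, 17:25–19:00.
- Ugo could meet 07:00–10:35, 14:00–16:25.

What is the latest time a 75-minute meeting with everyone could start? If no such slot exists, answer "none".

15:05

Omar free: 08:05-11:45, 12:45-17:15, 17:55-19:00.
Jamal free: 07:05-11:50, 12:15-19:00 (invert busy blocks within the working day).
Sven free: 07:35-10:05, 13:10-19:00 (invert busy blocks within the working day).
Jonas free: 08:35-11:00, 14:20-17:35, 18:45-19:00.
Keanu free: 08:35-09:55, 12:45-16:20 (invert busy blocks within the working day).
Teo free: 08:15-12:30, 14:20-17:25 (invert busy blocks within the working day).
Ugo free: 07:00-10:35, 14:00-16:25.
Omar ∩ Jamal: 08:05-11:45, 12:45-17:15, 17:55-19:00.
Omar ∩ Jamal ∩ Sven: 08:05-10:05, 13:10-17:15, 17:55-19:00.
Omar ∩ Jamal ∩ Sven ∩ Jonas: 08:35-10:05, 14:20-17:15, 18:45-19:00.
Omar ∩ Jamal ∩ Sven ∩ Jonas ∩ Keanu: 08:35-09:55, 14:20-16:20.
Omar ∩ Jamal ∩ Sven ∩ Jonas ∩ Keanu ∩ Teo: 08:35-09:55, 14:20-16:20.
Omar ∩ Jamal ∩ Sven ∩ Jonas ∩ Keanu ∩ Teo ∩ Ugo: 08:35-09:55, 14:20-16:20.
The last common window of at least 75 minutes is 14:20-16:20; a 75-minute meeting can start as late as 15:05 and still end by 16:20.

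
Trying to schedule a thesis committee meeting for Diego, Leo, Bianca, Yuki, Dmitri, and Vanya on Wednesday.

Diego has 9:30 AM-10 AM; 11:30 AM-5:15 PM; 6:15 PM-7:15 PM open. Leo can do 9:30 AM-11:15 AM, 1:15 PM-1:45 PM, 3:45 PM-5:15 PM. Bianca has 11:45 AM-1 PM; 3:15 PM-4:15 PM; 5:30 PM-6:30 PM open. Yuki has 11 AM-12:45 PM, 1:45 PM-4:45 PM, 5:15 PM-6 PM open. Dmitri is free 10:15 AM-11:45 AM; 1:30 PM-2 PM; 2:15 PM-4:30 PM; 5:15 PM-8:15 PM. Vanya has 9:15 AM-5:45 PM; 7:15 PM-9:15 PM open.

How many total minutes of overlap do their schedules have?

Diego ∩ Leo: 09:30-10:00, 13:15-13:45, 15:45-17:15.
Diego ∩ Leo ∩ Bianca: 15:45-16:15.
Diego ∩ Leo ∩ Bianca ∩ Yuki: 15:45-16:15.
Diego ∩ Leo ∩ Bianca ∩ Yuki ∩ Dmitri: 15:45-16:15.
Diego ∩ Leo ∩ Bianca ∩ Yuki ∩ Dmitri ∩ Vanya: 15:45-16:15.
Those are the intersection windows.
That's a single block of 30 minutes.

30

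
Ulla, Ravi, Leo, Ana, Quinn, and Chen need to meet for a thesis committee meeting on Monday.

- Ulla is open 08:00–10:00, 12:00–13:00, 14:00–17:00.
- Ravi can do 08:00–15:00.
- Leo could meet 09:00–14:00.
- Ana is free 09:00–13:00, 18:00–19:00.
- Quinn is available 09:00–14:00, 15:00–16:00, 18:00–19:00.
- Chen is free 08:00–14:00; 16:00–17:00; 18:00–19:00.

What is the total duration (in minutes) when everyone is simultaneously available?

120

Ulla ∩ Ravi: 08:00-10:00, 12:00-13:00, 14:00-15:00.
Ulla ∩ Ravi ∩ Leo: 09:00-10:00, 12:00-13:00.
Ulla ∩ Ravi ∩ Leo ∩ Ana: 09:00-10:00, 12:00-13:00.
Ulla ∩ Ravi ∩ Leo ∩ Ana ∩ Quinn: 09:00-10:00, 12:00-13:00.
Ulla ∩ Ravi ∩ Leo ∩ Ana ∩ Quinn ∩ Chen: 09:00-10:00, 12:00-13:00.
Summing the common windows: 60 + 60 = 120 minutes.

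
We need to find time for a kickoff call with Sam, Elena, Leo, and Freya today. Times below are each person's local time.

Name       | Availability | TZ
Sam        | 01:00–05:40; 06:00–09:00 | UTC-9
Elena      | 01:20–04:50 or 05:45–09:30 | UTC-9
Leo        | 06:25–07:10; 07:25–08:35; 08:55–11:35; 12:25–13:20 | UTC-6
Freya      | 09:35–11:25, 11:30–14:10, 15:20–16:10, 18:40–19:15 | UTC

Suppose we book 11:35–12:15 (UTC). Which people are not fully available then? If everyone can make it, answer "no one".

Leo

Sam in UTC: 10:00-14:40, 15:00-18:00 (add 9h to convert from UTC-9).
Elena in UTC: 10:20-13:50, 14:45-18:30 (add 9h to convert from UTC-9).
Leo in UTC: 12:25-13:10, 13:25-14:35, 14:55-17:35, 18:25-19:20 (add 6h to convert from UTC-6).
Freya in UTC: 09:35-11:25, 11:30-14:10, 15:20-16:10, 18:40-19:15.
Sam: free for 11:35-12:15. Elena: free for 11:35-12:15. Leo: not fully free for 11:35-12:15. Freya: free for 11:35-12:15.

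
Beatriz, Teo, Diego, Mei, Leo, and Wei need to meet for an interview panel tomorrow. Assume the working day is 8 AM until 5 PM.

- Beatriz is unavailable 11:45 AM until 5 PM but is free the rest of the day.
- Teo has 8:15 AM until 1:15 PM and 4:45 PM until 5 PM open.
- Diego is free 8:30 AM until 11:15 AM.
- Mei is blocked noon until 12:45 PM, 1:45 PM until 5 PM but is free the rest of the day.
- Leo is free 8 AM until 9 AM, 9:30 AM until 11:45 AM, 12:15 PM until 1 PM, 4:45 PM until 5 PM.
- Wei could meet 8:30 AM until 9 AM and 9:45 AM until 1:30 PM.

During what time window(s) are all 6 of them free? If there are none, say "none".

08:30-09:00, 09:45-11:15

Beatriz free: 08:00-11:45 (invert busy blocks within the working day).
Teo free: 08:15-13:15, 16:45-17:00.
Diego free: 08:30-11:15.
Mei free: 08:00-12:00, 12:45-13:45 (invert busy blocks within the working day).
Leo free: 08:00-09:00, 09:30-11:45, 12:15-13:00, 16:45-17:00.
Wei free: 08:30-09:00, 09:45-13:30.
Beatriz ∩ Teo: 08:15-11:45.
Beatriz ∩ Teo ∩ Diego: 08:30-11:15.
Beatriz ∩ Teo ∩ Diego ∩ Mei: 08:30-11:15.
Beatriz ∩ Teo ∩ Diego ∩ Mei ∩ Leo: 08:30-09:00, 09:30-11:15.
Beatriz ∩ Teo ∩ Diego ∩ Mei ∩ Leo ∩ Wei: 08:30-09:00, 09:45-11:15.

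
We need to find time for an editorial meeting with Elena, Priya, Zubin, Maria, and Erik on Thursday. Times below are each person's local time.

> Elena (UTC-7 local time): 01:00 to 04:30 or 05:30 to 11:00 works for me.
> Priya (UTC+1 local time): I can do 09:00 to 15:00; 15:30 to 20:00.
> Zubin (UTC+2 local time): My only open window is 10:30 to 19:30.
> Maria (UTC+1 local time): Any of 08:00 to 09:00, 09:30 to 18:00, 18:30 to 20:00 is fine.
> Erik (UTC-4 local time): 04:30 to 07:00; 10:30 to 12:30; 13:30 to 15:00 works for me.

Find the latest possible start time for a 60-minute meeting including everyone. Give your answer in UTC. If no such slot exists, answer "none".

Elena in UTC: 08:00-11:30, 12:30-18:00 (add 7h to convert from UTC-7).
Priya in UTC: 08:00-14:00, 14:30-19:00 (subtract 1h to convert from UTC+1).
Zubin in UTC: 08:30-17:30 (subtract 2h to convert from UTC+2).
Maria in UTC: 07:00-08:00, 08:30-17:00, 17:30-19:00 (subtract 1h to convert from UTC+1).
Erik in UTC: 08:30-11:00, 14:30-16:30, 17:30-19:00 (add 4h to convert from UTC-4).
Elena ∩ Priya: 08:00-11:30, 12:30-14:00, 14:30-18:00.
Elena ∩ Priya ∩ Zubin: 08:30-11:30, 12:30-14:00, 14:30-17:30.
Elena ∩ Priya ∩ Zubin ∩ Maria: 08:30-11:30, 12:30-14:00, 14:30-17:00.
Elena ∩ Priya ∩ Zubin ∩ Maria ∩ Erik: 08:30-11:00, 14:30-16:30.
The last common window of at least 60 minutes is 14:30-16:30; a 60-minute meeting can start as late as 15:30 and still end by 16:30.

15:30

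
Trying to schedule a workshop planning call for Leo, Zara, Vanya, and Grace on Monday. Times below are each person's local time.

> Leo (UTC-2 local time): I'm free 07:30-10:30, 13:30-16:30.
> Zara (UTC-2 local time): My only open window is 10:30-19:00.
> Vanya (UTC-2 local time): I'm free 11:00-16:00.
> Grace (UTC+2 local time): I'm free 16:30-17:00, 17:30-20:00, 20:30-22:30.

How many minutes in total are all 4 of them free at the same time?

Leo in UTC: 09:30-12:30, 15:30-18:30 (add 2h to convert from UTC-2).
Zara in UTC: 12:30-21:00 (add 2h to convert from UTC-2).
Vanya in UTC: 13:00-18:00 (add 2h to convert from UTC-2).
Grace in UTC: 14:30-15:00, 15:30-18:00, 18:30-20:30 (subtract 2h to convert from UTC+2).
Leo ∩ Zara: 15:30-18:30.
Leo ∩ Zara ∩ Vanya: 15:30-18:00.
Leo ∩ Zara ∩ Vanya ∩ Grace: 15:30-18:00.
That's a single block of 150 minutes.

150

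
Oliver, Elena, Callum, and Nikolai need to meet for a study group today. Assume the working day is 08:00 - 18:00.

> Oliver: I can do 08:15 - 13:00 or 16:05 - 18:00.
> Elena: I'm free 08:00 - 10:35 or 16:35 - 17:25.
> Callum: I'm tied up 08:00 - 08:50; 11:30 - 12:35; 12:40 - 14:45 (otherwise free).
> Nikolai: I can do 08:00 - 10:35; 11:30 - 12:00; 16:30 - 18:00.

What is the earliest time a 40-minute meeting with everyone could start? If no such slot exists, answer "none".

08:50

Oliver free: 08:15-13:00, 16:05-18:00.
Elena free: 08:00-10:35, 16:35-17:25.
Callum free: 08:50-11:30, 12:35-12:40, 14:45-18:00 (invert busy blocks within the working day).
Nikolai free: 08:00-10:35, 11:30-12:00, 16:30-18:00.
Oliver ∩ Elena: 08:15-10:35, 16:35-17:25.
Oliver ∩ Elena ∩ Callum: 08:50-10:35, 16:35-17:25.
Oliver ∩ Elena ∩ Callum ∩ Nikolai: 08:50-10:35, 16:35-17:25.
So the common availability across everyone is 08:50-10:35, 16:35-17:25.
The first common window of at least 40 minutes is 08:50-10:35, so the earliest start is 08:50.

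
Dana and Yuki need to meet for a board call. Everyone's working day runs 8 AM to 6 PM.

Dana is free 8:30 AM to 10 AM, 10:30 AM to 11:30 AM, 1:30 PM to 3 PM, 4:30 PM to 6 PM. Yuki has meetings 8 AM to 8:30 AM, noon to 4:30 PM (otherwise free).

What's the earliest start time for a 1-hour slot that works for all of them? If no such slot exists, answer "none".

08:30

Dana free: 08:30-10:00, 10:30-11:30, 13:30-15:00, 16:30-18:00.
Yuki free: 08:30-12:00, 16:30-18:00 (invert busy blocks within the working day).
Dana ∩ Yuki: 08:30-10:00, 10:30-11:30, 16:30-18:00.
Those are the intersection windows.
The first common window of at least 60 minutes is 08:30-10:00, so the earliest start is 08:30.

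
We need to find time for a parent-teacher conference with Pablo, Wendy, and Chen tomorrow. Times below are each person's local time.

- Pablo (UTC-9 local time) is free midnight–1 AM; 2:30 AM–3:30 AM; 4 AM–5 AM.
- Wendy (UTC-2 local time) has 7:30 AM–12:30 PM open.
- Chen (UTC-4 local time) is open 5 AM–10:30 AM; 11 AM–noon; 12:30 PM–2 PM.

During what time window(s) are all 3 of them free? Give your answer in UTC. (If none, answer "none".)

09:30-10:00, 11:30-12:30, 13:00-14:00

Pablo in UTC: 09:00-10:00, 11:30-12:30, 13:00-14:00 (add 9h to convert from UTC-9).
Wendy in UTC: 09:30-14:30 (add 2h to convert from UTC-2).
Chen in UTC: 09:00-14:30, 15:00-16:00, 16:30-18:00 (add 4h to convert from UTC-4).
Pablo ∩ Wendy: 09:30-10:00, 11:30-12:30, 13:00-14:00.
Pablo ∩ Wendy ∩ Chen: 09:30-10:00, 11:30-12:30, 13:00-14:00.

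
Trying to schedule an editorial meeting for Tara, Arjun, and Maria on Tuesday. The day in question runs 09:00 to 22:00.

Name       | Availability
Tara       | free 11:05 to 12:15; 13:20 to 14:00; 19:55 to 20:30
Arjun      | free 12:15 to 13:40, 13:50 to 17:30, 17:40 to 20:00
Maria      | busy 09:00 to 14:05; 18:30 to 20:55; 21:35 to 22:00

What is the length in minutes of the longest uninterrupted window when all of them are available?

Tara free: 11:05-12:15, 13:20-14:00, 19:55-20:30.
Arjun free: 12:15-13:40, 13:50-17:30, 17:40-20:00.
Maria free: 14:05-18:30, 20:55-21:35 (invert busy blocks within the working day).
Tara ∩ Arjun: 13:20-13:40, 13:50-14:00, 19:55-20:00.
Tara ∩ Arjun ∩ Maria: ∅.
There is no time when everyone is free.
No common window exists, so the longest block is 0 minutes.

0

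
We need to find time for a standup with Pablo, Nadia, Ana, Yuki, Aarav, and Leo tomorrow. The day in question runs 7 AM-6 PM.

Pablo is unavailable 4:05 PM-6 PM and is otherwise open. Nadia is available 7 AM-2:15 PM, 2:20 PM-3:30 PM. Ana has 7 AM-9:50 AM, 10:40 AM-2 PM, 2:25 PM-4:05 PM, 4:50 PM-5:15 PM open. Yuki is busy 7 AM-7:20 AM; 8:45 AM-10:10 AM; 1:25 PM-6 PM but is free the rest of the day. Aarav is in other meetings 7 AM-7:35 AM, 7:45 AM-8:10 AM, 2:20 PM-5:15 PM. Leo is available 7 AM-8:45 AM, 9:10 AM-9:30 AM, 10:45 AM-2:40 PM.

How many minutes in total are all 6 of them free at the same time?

Pablo free: 07:00-16:05 (invert busy blocks within the working day).
Nadia free: 07:00-14:15, 14:20-15:30.
Ana free: 07:00-09:50, 10:40-14:00, 14:25-16:05, 16:50-17:15.
Yuki free: 07:20-08:45, 10:10-13:25 (invert busy blocks within the working day).
Aarav free: 07:35-07:45, 08:10-14:20, 17:15-18:00 (invert busy blocks within the working day).
Leo free: 07:00-08:45, 09:10-09:30, 10:45-14:40.
Pablo ∩ Nadia: 07:00-14:15, 14:20-15:30.
Pablo ∩ Nadia ∩ Ana: 07:00-09:50, 10:40-14:00, 14:25-15:30.
Pablo ∩ Nadia ∩ Ana ∩ Yuki: 07:20-08:45, 10:40-13:25.
Pablo ∩ Nadia ∩ Ana ∩ Yuki ∩ Aarav: 07:35-07:45, 08:10-08:45, 10:40-13:25.
Pablo ∩ Nadia ∩ Ana ∩ Yuki ∩ Aarav ∩ Leo: 07:35-07:45, 08:10-08:45, 10:45-13:25.
Those are the intersection windows.
Summing the common windows: 10 + 35 + 160 = 205 minutes.

205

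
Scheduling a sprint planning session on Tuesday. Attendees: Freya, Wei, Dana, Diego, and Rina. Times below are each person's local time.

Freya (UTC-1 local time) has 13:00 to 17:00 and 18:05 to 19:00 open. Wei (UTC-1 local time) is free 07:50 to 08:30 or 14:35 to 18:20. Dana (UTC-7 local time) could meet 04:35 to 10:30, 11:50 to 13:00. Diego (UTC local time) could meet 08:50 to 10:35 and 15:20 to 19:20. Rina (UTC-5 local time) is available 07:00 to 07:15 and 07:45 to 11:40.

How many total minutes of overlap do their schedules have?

65

Freya in UTC: 14:00-18:00, 19:05-20:00 (add 1h to convert from UTC-1).
Wei in UTC: 08:50-09:30, 15:35-19:20 (add 1h to convert from UTC-1).
Dana in UTC: 11:35-17:30, 18:50-20:00 (add 7h to convert from UTC-7).
Diego in UTC: 08:50-10:35, 15:20-19:20.
Rina in UTC: 12:00-12:15, 12:45-16:40 (add 5h to convert from UTC-5).
Freya ∩ Wei: 15:35-18:00, 19:05-19:20.
Freya ∩ Wei ∩ Dana: 15:35-17:30, 19:05-19:20.
Freya ∩ Wei ∩ Dana ∩ Diego: 15:35-17:30, 19:05-19:20.
Freya ∩ Wei ∩ Dana ∩ Diego ∩ Rina: 15:35-16:40.
So the common availability across everyone is 15:35-16:40.
That's a single block of 65 minutes.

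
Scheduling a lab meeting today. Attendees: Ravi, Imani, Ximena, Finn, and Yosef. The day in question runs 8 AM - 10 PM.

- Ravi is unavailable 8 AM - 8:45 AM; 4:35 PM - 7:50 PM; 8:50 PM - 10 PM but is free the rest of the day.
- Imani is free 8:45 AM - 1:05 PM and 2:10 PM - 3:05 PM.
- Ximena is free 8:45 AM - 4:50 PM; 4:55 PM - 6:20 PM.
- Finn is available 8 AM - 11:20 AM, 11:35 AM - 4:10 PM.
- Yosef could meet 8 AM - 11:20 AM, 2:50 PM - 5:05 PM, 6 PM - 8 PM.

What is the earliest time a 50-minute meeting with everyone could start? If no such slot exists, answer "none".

08:45

Ravi free: 08:45-16:35, 19:50-20:50 (invert busy blocks within the working day).
Imani free: 08:45-13:05, 14:10-15:05.
Ximena free: 08:45-16:50, 16:55-18:20.
Finn free: 08:00-11:20, 11:35-16:10.
Yosef free: 08:00-11:20, 14:50-17:05, 18:00-20:00.
Ravi ∩ Imani: 08:45-13:05, 14:10-15:05.
Ravi ∩ Imani ∩ Ximena: 08:45-13:05, 14:10-15:05.
Ravi ∩ Imani ∩ Ximena ∩ Finn: 08:45-11:20, 11:35-13:05, 14:10-15:05.
Ravi ∩ Imani ∩ Ximena ∩ Finn ∩ Yosef: 08:45-11:20, 14:50-15:05.
Those are the intersection windows.
The first common window of at least 50 minutes is 08:45-11:20, so the earliest start is 08:45.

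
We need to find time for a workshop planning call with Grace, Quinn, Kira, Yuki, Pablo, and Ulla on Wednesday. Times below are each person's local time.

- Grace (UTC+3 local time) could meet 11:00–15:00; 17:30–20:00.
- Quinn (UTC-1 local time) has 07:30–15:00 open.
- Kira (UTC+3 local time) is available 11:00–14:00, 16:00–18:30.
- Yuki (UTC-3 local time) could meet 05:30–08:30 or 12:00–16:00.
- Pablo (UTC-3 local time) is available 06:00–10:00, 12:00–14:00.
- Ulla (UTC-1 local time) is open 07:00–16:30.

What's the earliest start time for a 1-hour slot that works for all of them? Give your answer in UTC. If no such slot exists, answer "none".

Grace in UTC: 08:00-12:00, 14:30-17:00 (subtract 3h to convert from UTC+3).
Quinn in UTC: 08:30-16:00 (add 1h to convert from UTC-1).
Kira in UTC: 08:00-11:00, 13:00-15:30 (subtract 3h to convert from UTC+3).
Yuki in UTC: 08:30-11:30, 15:00-19:00 (add 3h to convert from UTC-3).
Pablo in UTC: 09:00-13:00, 15:00-17:00 (add 3h to convert from UTC-3).
Ulla in UTC: 08:00-17:30 (add 1h to convert from UTC-1).
Grace ∩ Quinn: 08:30-12:00, 14:30-16:00.
Grace ∩ Quinn ∩ Kira: 08:30-11:00, 14:30-15:30.
Grace ∩ Quinn ∩ Kira ∩ Yuki: 08:30-11:00, 15:00-15:30.
Grace ∩ Quinn ∩ Kira ∩ Yuki ∩ Pablo: 09:00-11:00, 15:00-15:30.
Grace ∩ Quinn ∩ Kira ∩ Yuki ∩ Pablo ∩ Ulla: 09:00-11:00, 15:00-15:30.
The first common window of at least 60 minutes is 09:00-11:00, so the earliest start is 09:00.

09:00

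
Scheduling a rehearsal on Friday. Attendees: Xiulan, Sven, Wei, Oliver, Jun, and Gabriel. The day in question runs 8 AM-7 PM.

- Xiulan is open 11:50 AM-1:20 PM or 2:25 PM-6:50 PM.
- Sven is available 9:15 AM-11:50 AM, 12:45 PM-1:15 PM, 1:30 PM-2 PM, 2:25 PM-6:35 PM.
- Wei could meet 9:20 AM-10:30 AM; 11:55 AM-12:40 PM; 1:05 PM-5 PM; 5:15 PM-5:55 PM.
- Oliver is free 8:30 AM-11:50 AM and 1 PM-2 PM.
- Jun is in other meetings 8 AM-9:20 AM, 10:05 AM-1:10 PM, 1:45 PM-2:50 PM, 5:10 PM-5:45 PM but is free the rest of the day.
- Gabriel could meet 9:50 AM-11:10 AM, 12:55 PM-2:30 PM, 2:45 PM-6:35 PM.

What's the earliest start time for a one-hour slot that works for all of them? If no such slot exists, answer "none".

Xiulan free: 11:50-13:20, 14:25-18:50.
Sven free: 09:15-11:50, 12:45-13:15, 13:30-14:00, 14:25-18:35.
Wei free: 09:20-10:30, 11:55-12:40, 13:05-17:00, 17:15-17:55.
Oliver free: 08:30-11:50, 13:00-14:00.
Jun free: 09:20-10:05, 13:10-13:45, 14:50-17:10, 17:45-19:00 (invert busy blocks within the working day).
Gabriel free: 09:50-11:10, 12:55-14:30, 14:45-18:35.
Xiulan ∩ Sven: 12:45-13:15, 14:25-18:35.
Xiulan ∩ Sven ∩ Wei: 13:05-13:15, 14:25-17:00, 17:15-17:55.
Xiulan ∩ Sven ∩ Wei ∩ Oliver: 13:05-13:15.
Xiulan ∩ Sven ∩ Wei ∩ Oliver ∩ Jun: 13:10-13:15.
Xiulan ∩ Sven ∩ Wei ∩ Oliver ∩ Jun ∩ Gabriel: 13:10-13:15.
No common window is at least 60 minutes long.

none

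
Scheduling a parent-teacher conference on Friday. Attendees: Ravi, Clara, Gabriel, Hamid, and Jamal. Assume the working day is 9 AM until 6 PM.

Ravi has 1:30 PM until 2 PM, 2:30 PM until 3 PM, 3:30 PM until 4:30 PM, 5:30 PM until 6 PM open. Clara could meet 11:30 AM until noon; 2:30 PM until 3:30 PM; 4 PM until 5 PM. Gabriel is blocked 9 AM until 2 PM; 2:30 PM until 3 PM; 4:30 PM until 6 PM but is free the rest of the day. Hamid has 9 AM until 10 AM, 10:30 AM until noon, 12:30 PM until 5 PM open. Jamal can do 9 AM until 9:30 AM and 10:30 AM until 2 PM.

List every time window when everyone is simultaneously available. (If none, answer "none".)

none

Ravi free: 13:30-14:00, 14:30-15:00, 15:30-16:30, 17:30-18:00.
Clara free: 11:30-12:00, 14:30-15:30, 16:00-17:00.
Gabriel free: 14:00-14:30, 15:00-16:30 (invert busy blocks within the working day).
Hamid free: 09:00-10:00, 10:30-12:00, 12:30-17:00.
Jamal free: 09:00-09:30, 10:30-14:00.
Ravi ∩ Clara: 14:30-15:00, 16:00-16:30.
Ravi ∩ Clara ∩ Gabriel: 16:00-16:30.
Ravi ∩ Clara ∩ Gabriel ∩ Hamid: 16:00-16:30.
Ravi ∩ Clara ∩ Gabriel ∩ Hamid ∩ Jamal: ∅.
There is no time when everyone is free.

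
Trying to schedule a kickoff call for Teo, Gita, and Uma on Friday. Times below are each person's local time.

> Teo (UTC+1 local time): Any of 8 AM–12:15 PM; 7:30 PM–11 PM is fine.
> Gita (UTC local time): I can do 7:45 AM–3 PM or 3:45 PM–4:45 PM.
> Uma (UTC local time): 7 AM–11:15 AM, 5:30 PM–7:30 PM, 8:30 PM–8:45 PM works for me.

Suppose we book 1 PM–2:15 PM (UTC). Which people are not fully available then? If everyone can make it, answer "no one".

Teo in UTC: 07:00-11:15, 18:30-22:00 (subtract 1h to convert from UTC+1).
Gita in UTC: 07:45-15:00, 15:45-16:45.
Uma in UTC: 07:00-11:15, 17:30-19:30, 20:30-20:45.
Teo: not fully free for 13:00-14:15. Gita: free for 13:00-14:15. Uma: not fully free for 13:00-14:15.

Teo, Uma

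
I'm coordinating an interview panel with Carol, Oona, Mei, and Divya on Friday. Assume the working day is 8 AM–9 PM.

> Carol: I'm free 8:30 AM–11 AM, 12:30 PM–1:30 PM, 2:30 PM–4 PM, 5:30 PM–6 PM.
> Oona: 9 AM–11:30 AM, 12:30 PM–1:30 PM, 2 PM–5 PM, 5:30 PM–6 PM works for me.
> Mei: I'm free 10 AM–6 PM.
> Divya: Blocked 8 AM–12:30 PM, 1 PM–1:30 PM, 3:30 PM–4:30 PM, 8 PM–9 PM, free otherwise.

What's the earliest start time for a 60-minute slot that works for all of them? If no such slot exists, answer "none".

14:30

Carol free: 08:30-11:00, 12:30-13:30, 14:30-16:00, 17:30-18:00.
Oona free: 09:00-11:30, 12:30-13:30, 14:00-17:00, 17:30-18:00.
Mei free: 10:00-18:00.
Divya free: 12:30-13:00, 13:30-15:30, 16:30-20:00 (invert busy blocks within the working day).
Carol ∩ Oona: 09:00-11:00, 12:30-13:30, 14:30-16:00, 17:30-18:00.
Carol ∩ Oona ∩ Mei: 10:00-11:00, 12:30-13:30, 14:30-16:00, 17:30-18:00.
Carol ∩ Oona ∩ Mei ∩ Divya: 12:30-13:00, 14:30-15:30, 17:30-18:00.
The first common window of at least 60 minutes is 14:30-15:30, so the earliest start is 14:30.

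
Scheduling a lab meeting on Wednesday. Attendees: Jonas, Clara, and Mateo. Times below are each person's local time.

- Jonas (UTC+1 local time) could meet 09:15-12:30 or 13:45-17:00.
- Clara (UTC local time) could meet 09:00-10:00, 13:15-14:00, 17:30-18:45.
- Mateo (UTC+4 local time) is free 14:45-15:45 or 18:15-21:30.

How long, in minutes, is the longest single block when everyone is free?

0

Jonas in UTC: 08:15-11:30, 12:45-16:00 (subtract 1h to convert from UTC+1).
Clara in UTC: 09:00-10:00, 13:15-14:00, 17:30-18:45.
Mateo in UTC: 10:45-11:45, 14:15-17:30 (subtract 4h to convert from UTC+4).
Jonas ∩ Clara: 09:00-10:00, 13:15-14:00.
Jonas ∩ Clara ∩ Mateo: ∅.
There is no time when everyone is free.
No common window exists, so the longest block is 0 minutes.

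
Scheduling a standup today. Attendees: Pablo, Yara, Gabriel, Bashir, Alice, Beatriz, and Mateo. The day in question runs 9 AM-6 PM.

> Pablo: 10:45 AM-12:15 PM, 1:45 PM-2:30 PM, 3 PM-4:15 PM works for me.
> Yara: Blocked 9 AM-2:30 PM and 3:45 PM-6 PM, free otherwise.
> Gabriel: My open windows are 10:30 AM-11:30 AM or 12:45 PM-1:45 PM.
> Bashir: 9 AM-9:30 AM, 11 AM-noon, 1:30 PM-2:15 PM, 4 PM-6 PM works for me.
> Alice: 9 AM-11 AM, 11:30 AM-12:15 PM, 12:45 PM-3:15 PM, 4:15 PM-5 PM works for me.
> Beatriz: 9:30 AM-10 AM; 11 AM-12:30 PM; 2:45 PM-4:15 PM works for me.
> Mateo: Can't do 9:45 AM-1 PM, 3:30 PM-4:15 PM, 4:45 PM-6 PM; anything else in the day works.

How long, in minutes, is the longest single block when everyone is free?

Pablo free: 10:45-12:15, 13:45-14:30, 15:00-16:15.
Yara free: 14:30-15:45 (invert busy blocks within the working day).
Gabriel free: 10:30-11:30, 12:45-13:45.
Bashir free: 09:00-09:30, 11:00-12:00, 13:30-14:15, 16:00-18:00.
Alice free: 09:00-11:00, 11:30-12:15, 12:45-15:15, 16:15-17:00.
Beatriz free: 09:30-10:00, 11:00-12:30, 14:45-16:15.
Mateo free: 09:00-09:45, 13:00-15:30, 16:15-16:45 (invert busy blocks within the working day).
Pablo ∩ Yara: 15:00-15:45.
Pablo ∩ Yara ∩ Gabriel: ∅.
Pablo ∩ Yara ∩ Gabriel ∩ Bashir: ∅.
Pablo ∩ Yara ∩ Gabriel ∩ Bashir ∩ Alice: ∅.
Pablo ∩ Yara ∩ Gabriel ∩ Bashir ∩ Alice ∩ Beatriz: ∅.
Pablo ∩ Yara ∩ Gabriel ∩ Bashir ∩ Alice ∩ Beatriz ∩ Mateo: ∅.
There is no time when everyone is free.
No common window exists, so the longest block is 0 minutes.

0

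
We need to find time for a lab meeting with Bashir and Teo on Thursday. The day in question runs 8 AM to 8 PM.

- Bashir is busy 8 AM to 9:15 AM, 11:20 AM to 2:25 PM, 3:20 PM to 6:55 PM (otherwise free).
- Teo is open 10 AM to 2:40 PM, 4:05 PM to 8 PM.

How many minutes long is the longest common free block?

Bashir free: 09:15-11:20, 14:25-15:20, 18:55-20:00 (invert busy blocks within the working day).
Teo free: 10:00-14:40, 16:05-20:00.
Bashir ∩ Teo: 10:00-11:20, 14:25-14:40, 18:55-20:00.
Those are the intersection windows.
The longest is 10:00-11:20 at 80 minutes.

80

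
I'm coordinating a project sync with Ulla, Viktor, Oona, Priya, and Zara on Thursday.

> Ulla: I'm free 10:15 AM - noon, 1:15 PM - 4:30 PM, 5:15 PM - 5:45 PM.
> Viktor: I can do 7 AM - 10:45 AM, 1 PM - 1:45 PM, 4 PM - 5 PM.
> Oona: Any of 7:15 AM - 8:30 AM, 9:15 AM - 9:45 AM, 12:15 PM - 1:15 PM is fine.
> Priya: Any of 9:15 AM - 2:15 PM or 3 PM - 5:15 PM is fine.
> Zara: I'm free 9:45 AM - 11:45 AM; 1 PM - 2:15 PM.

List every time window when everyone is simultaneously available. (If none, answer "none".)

Ulla ∩ Viktor: 10:15-10:45, 13:15-13:45, 16:00-16:30.
Ulla ∩ Viktor ∩ Oona: ∅.
Ulla ∩ Viktor ∩ Oona ∩ Priya: ∅.
Ulla ∩ Viktor ∩ Oona ∩ Priya ∩ Zara: ∅.
There is no time when everyone is free.

none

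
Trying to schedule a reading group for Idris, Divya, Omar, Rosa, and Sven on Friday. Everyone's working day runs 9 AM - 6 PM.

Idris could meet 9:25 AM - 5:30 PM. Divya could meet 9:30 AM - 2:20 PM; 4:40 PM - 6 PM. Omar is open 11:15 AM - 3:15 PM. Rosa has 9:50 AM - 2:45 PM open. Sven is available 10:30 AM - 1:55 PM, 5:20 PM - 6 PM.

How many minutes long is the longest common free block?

160

Idris ∩ Divya: 09:30-14:20, 16:40-17:30.
Idris ∩ Divya ∩ Omar: 11:15-14:20.
Idris ∩ Divya ∩ Omar ∩ Rosa: 11:15-14:20.
Idris ∩ Divya ∩ Omar ∩ Rosa ∩ Sven: 11:15-13:55.
The longest is 11:15-13:55 at 160 minutes.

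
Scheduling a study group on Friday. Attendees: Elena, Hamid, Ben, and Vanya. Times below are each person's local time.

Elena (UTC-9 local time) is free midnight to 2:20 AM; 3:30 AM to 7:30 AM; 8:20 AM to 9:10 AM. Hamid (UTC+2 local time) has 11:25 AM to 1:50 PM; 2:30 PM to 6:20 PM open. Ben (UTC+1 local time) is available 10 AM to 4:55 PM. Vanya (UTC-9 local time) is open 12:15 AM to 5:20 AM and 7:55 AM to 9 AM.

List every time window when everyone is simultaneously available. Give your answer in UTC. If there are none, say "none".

Elena in UTC: 09:00-11:20, 12:30-16:30, 17:20-18:10 (add 9h to convert from UTC-9).
Hamid in UTC: 09:25-11:50, 12:30-16:20 (subtract 2h to convert from UTC+2).
Ben in UTC: 09:00-15:55 (subtract 1h to convert from UTC+1).
Vanya in UTC: 09:15-14:20, 16:55-18:00 (add 9h to convert from UTC-9).
Elena ∩ Hamid: 09:25-11:20, 12:30-16:20.
Elena ∩ Hamid ∩ Ben: 09:25-11:20, 12:30-15:55.
Elena ∩ Hamid ∩ Ben ∩ Vanya: 09:25-11:20, 12:30-14:20.

09:25-11:20, 12:30-14:20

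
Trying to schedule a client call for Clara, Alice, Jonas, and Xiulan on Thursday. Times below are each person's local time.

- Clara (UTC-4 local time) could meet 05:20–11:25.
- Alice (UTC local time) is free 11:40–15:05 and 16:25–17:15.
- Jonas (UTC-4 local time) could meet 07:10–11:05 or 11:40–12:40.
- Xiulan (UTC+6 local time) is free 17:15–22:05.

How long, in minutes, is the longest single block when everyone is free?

Clara in UTC: 09:20-15:25 (add 4h to convert from UTC-4).
Alice in UTC: 11:40-15:05, 16:25-17:15.
Jonas in UTC: 11:10-15:05, 15:40-16:40 (add 4h to convert from UTC-4).
Xiulan in UTC: 11:15-16:05 (subtract 6h to convert from UTC+6).
Clara ∩ Alice: 11:40-15:05.
Clara ∩ Alice ∩ Jonas: 11:40-15:05.
Clara ∩ Alice ∩ Jonas ∩ Xiulan: 11:40-15:05.
So the common availability across everyone is 11:40-15:05.
The longest is 11:40-15:05 at 205 minutes.

205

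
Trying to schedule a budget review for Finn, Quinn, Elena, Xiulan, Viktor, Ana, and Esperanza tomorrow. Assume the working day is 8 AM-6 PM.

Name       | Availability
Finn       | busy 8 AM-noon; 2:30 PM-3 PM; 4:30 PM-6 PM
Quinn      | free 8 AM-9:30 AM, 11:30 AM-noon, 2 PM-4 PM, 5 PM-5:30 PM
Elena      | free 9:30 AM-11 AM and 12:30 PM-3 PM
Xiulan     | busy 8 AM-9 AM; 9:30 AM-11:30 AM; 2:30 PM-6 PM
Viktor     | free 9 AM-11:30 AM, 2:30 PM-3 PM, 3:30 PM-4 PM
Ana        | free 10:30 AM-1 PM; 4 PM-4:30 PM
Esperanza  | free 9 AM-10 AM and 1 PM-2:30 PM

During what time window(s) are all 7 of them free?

none

Finn free: 12:00-14:30, 15:00-16:30 (invert busy blocks within the working day).
Quinn free: 08:00-09:30, 11:30-12:00, 14:00-16:00, 17:00-17:30.
Elena free: 09:30-11:00, 12:30-15:00.
Xiulan free: 09:00-09:30, 11:30-14:30 (invert busy blocks within the working day).
Viktor free: 09:00-11:30, 14:30-15:00, 15:30-16:00.
Ana free: 10:30-13:00, 16:00-16:30.
Esperanza free: 09:00-10:00, 13:00-14:30.
Finn ∩ Quinn: 14:00-14:30, 15:00-16:00.
Finn ∩ Quinn ∩ Elena: 14:00-14:30.
Finn ∩ Quinn ∩ Elena ∩ Xiulan: 14:00-14:30.
Finn ∩ Quinn ∩ Elena ∩ Xiulan ∩ Viktor: ∅.
Finn ∩ Quinn ∩ Elena ∩ Xiulan ∩ Viktor ∩ Ana: ∅.
Finn ∩ Quinn ∩ Elena ∩ Xiulan ∩ Viktor ∩ Ana ∩ Esperanza: ∅.
There is no time when everyone is free.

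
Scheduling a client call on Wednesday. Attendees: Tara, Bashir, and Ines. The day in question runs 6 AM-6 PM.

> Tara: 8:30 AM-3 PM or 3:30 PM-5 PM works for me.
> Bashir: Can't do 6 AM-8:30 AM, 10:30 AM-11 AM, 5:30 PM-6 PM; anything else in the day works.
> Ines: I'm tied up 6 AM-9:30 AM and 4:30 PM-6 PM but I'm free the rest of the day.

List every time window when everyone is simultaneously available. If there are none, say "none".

09:30-10:30, 11:00-15:00, 15:30-16:30

Tara free: 08:30-15:00, 15:30-17:00.
Bashir free: 08:30-10:30, 11:00-17:30 (invert busy blocks within the working day).
Ines free: 09:30-16:30 (invert busy blocks within the working day).
Tara ∩ Bashir: 08:30-10:30, 11:00-15:00, 15:30-17:00.
Tara ∩ Bashir ∩ Ines: 09:30-10:30, 11:00-15:00, 15:30-16:30.
Those are the intersection windows.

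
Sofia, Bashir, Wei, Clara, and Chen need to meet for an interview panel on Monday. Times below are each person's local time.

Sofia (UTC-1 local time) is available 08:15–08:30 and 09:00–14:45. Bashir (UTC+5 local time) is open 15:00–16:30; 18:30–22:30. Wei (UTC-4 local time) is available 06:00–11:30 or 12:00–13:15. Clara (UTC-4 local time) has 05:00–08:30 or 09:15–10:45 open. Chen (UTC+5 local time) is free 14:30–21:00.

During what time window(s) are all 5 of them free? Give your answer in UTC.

Sofia in UTC: 09:15-09:30, 10:00-15:45 (add 1h to convert from UTC-1).
Bashir in UTC: 10:00-11:30, 13:30-17:30 (subtract 5h to convert from UTC+5).
Wei in UTC: 10:00-15:30, 16:00-17:15 (add 4h to convert from UTC-4).
Clara in UTC: 09:00-12:30, 13:15-14:45 (add 4h to convert from UTC-4).
Chen in UTC: 09:30-16:00 (subtract 5h to convert from UTC+5).
Sofia ∩ Bashir: 10:00-11:30, 13:30-15:45.
Sofia ∩ Bashir ∩ Wei: 10:00-11:30, 13:30-15:30.
Sofia ∩ Bashir ∩ Wei ∩ Clara: 10:00-11:30, 13:30-14:45.
Sofia ∩ Bashir ∩ Wei ∩ Clara ∩ Chen: 10:00-11:30, 13:30-14:45.
Those are the intersection windows.

10:00-11:30, 13:30-14:45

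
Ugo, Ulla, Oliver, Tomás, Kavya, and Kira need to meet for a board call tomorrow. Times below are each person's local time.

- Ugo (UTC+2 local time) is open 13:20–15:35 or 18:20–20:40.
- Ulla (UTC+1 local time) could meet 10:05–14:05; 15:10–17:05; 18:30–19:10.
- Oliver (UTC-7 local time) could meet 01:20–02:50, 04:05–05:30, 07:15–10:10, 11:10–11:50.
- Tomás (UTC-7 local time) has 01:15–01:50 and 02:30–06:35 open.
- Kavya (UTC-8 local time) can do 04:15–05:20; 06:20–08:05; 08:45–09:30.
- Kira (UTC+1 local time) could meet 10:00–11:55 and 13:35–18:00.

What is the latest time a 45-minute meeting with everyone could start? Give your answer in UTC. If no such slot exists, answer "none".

none

Ugo in UTC: 11:20-13:35, 16:20-18:40 (subtract 2h to convert from UTC+2).
Ulla in UTC: 09:05-13:05, 14:10-16:05, 17:30-18:10 (subtract 1h to convert from UTC+1).
Oliver in UTC: 08:20-09:50, 11:05-12:30, 14:15-17:10, 18:10-18:50 (add 7h to convert from UTC-7).
Tomás in UTC: 08:15-08:50, 09:30-13:35 (add 7h to convert from UTC-7).
Kavya in UTC: 12:15-13:20, 14:20-16:05, 16:45-17:30 (add 8h to convert from UTC-8).
Kira in UTC: 09:00-10:55, 12:35-17:00 (subtract 1h to convert from UTC+1).
Ugo ∩ Ulla: 11:20-13:05, 17:30-18:10.
Ugo ∩ Ulla ∩ Oliver: 11:20-12:30.
Ugo ∩ Ulla ∩ Oliver ∩ Tomás: 11:20-12:30.
Ugo ∩ Ulla ∩ Oliver ∩ Tomás ∩ Kavya: 12:15-12:30.
Ugo ∩ Ulla ∩ Oliver ∩ Tomás ∩ Kavya ∩ Kira: ∅.
There is no time when everyone is free.
No common window is at least 45 minutes long.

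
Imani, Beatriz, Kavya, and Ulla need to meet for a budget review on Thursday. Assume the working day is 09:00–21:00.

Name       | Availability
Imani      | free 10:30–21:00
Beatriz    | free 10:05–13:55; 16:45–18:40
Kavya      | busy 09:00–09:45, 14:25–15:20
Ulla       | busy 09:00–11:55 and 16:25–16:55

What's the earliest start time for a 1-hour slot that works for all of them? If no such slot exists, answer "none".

11:55

Imani free: 10:30-21:00.
Beatriz free: 10:05-13:55, 16:45-18:40.
Kavya free: 09:45-14:25, 15:20-21:00 (invert busy blocks within the working day).
Ulla free: 11:55-16:25, 16:55-21:00 (invert busy blocks within the working day).
Imani ∩ Beatriz: 10:30-13:55, 16:45-18:40.
Imani ∩ Beatriz ∩ Kavya: 10:30-13:55, 16:45-18:40.
Imani ∩ Beatriz ∩ Kavya ∩ Ulla: 11:55-13:55, 16:55-18:40.
Those are the intersection windows.
The first common window of at least 60 minutes is 11:55-13:55, so the earliest start is 11:55.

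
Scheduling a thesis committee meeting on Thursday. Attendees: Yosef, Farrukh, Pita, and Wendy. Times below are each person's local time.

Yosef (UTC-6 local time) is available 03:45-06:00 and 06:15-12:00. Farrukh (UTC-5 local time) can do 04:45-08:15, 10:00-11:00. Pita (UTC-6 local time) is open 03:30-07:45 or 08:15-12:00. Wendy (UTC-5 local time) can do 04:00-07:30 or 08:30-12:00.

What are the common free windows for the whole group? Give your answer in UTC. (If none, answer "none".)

Yosef in UTC: 09:45-12:00, 12:15-18:00 (add 6h to convert from UTC-6).
Farrukh in UTC: 09:45-13:15, 15:00-16:00 (add 5h to convert from UTC-5).
Pita in UTC: 09:30-13:45, 14:15-18:00 (add 6h to convert from UTC-6).
Wendy in UTC: 09:00-12:30, 13:30-17:00 (add 5h to convert from UTC-5).
Yosef ∩ Farrukh: 09:45-12:00, 12:15-13:15, 15:00-16:00.
Yosef ∩ Farrukh ∩ Pita: 09:45-12:00, 12:15-13:15, 15:00-16:00.
Yosef ∩ Farrukh ∩ Pita ∩ Wendy: 09:45-12:00, 12:15-12:30, 15:00-16:00.

09:45-12:00, 12:15-12:30, 15:00-16:00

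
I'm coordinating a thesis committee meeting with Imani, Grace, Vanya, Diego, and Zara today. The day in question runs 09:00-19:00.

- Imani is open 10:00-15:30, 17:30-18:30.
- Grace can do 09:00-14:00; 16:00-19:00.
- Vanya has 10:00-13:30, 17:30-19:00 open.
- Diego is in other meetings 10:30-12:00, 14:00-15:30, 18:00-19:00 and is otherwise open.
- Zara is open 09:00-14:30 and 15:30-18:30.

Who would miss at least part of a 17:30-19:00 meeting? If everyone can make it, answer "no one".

Imani free: 10:00-15:30, 17:30-18:30.
Grace free: 09:00-14:00, 16:00-19:00.
Vanya free: 10:00-13:30, 17:30-19:00.
Diego free: 09:00-10:30, 12:00-14:00, 15:30-18:00 (invert busy blocks within the working day).
Zara free: 09:00-14:30, 15:30-18:30.
Imani: not fully free for 17:30-19:00. Grace: free for 17:30-19:00. Vanya: free for 17:30-19:00. Diego: not fully free for 17:30-19:00. Zara: not fully free for 17:30-19:00.

Diego, Imani, Zara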